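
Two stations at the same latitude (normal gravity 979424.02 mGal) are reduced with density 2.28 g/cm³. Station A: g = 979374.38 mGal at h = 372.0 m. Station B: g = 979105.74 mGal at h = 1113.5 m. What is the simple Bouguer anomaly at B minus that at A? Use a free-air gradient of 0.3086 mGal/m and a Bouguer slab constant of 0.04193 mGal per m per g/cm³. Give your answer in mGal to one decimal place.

-110.7

Δg_SB(A) = 979374.38 − 979424.02 + 0.3086×372.0 − 0.04193×2.28×372.0 = 29.60 mGal
Δg_SB(B) = 979105.74 − 979424.02 + 0.3086×1113.5 − 0.04193×2.28×1113.5 = -81.10 mGal
Difference = -81.10 − (29.60) = -110.70 mGal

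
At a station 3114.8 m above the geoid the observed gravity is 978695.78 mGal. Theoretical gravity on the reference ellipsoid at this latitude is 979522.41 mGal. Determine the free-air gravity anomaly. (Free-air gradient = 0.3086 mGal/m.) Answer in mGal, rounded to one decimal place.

134.6

Free-air correction = 0.3086 × 3114.8 = 961.23 mGal
Free-air anomaly = 978695.78 − 979522.41 + (961.23) = 134.60 mGal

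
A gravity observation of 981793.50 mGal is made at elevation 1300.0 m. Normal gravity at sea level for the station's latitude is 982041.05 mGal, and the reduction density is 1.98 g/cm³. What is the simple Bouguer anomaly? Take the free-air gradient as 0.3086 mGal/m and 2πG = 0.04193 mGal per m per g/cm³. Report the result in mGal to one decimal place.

Free-air correction = 0.3086 × 1300.0 = 401.18 mGal
Free-air anomaly = 981793.50 − 982041.05 + (401.18) = 153.63 mGal
Bouguer slab correction = 0.04193 × 1.98 × 1300.0 = 107.93 mGal
Simple Bouguer anomaly = 153.63 − (107.93) = 45.70 mGal

45.7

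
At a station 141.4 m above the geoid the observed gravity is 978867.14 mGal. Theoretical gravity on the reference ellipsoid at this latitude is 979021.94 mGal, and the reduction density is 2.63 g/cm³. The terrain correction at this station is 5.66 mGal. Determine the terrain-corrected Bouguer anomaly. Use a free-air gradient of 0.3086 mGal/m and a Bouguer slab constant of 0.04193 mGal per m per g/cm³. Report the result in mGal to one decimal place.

Free-air correction = 0.3086 × 141.4 = 43.64 mGal
Free-air anomaly = 978867.14 − 979021.94 + (43.64) = -111.16 mGal
Bouguer slab correction = 0.04193 × 2.63 × 141.4 = 15.59 mGal
Simple Bouguer anomaly = -111.16 − (15.59) = -126.75 mGal
Complete Bouguer anomaly = -126.75 + 5.66 = -121.09 mGal

-121.1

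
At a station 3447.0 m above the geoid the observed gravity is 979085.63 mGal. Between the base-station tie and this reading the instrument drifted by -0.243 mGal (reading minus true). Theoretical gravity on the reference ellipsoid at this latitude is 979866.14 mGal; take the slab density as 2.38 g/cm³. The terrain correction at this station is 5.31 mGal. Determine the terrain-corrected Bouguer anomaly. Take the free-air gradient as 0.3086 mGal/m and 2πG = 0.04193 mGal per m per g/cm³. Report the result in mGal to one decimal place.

Drift-corrected reading = 979085.63 − (-0.243) = 979085.873 mGal
Free-air correction = 0.3086 × 3447.0 = 1063.74 mGal
Free-air anomaly = 979085.873 − 979866.14 + (1063.74) = 283.473 mGal
Bouguer slab correction = 0.04193 × 2.38 × 3447.0 = 343.99 mGal
Simple Bouguer anomaly = 283.473 − (343.99) = -60.517 mGal
Complete Bouguer anomaly = -60.517 + 5.31 = -55.207 mGal

-55.2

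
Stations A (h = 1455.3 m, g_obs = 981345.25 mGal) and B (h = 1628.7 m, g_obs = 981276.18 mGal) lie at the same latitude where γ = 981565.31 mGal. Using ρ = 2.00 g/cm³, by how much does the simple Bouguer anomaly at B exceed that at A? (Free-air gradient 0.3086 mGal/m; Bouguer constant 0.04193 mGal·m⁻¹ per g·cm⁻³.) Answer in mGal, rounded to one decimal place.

-30.1

Δg_SB(A) = 981345.25 − 981565.31 + 0.3086×1455.3 − 0.04193×2.00×1455.3 = 107.00 mGal
Δg_SB(B) = 981276.18 − 981565.31 + 0.3086×1628.7 − 0.04193×2.00×1628.7 = 76.90 mGal
Difference = 76.90 − (107.00) = -30.10 mGal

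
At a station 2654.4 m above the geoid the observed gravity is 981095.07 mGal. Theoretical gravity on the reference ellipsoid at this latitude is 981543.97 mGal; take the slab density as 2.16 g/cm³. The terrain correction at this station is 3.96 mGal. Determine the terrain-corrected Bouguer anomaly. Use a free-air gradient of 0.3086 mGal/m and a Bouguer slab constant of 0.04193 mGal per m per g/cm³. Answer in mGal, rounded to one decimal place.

133.8

Free-air correction = 0.3086 × 2654.4 = 819.15 mGal
Free-air anomaly = 981095.07 − 981543.97 + (819.15) = 370.25 mGal
Bouguer slab correction = 0.04193 × 2.16 × 2654.4 = 240.41 mGal
Simple Bouguer anomaly = 370.25 − (240.41) = 129.84 mGal
Complete Bouguer anomaly = 129.84 + 3.96 = 133.80 mGal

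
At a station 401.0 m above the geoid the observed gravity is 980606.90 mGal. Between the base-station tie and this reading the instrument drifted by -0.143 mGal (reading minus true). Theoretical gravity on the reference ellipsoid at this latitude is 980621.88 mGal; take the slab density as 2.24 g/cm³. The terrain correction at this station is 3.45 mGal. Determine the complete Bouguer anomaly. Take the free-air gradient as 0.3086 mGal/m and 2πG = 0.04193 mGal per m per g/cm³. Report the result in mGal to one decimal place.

Drift-corrected reading = 980606.90 − (-0.143) = 980607.043 mGal
Free-air correction = 0.3086 × 401.0 = 123.75 mGal
Free-air anomaly = 980607.043 − 980621.88 + (123.75) = 108.913 mGal
Bouguer slab correction = 0.04193 × 2.24 × 401.0 = 37.66 mGal
Simple Bouguer anomaly = 108.913 − (37.66) = 71.253 mGal
Complete Bouguer anomaly = 71.253 + 3.45 = 74.703 mGal

74.7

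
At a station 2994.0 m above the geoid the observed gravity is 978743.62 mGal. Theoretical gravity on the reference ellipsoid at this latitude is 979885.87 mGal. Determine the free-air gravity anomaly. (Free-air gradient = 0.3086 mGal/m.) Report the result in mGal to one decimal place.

Free-air correction = 0.3086 × 2994.0 = 923.95 mGal
Free-air anomaly = 978743.62 − 979885.87 + (923.95) = -218.30 mGal

-218.3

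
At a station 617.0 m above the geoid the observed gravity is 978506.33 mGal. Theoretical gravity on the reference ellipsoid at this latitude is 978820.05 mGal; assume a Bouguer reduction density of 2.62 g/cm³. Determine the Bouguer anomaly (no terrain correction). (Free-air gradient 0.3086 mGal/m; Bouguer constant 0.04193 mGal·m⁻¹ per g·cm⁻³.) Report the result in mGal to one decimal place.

-191.1

Free-air correction = 0.3086 × 617.0 = 190.41 mGal
Free-air anomaly = 978506.33 − 978820.05 + (190.41) = -123.31 mGal
Bouguer slab correction = 0.04193 × 2.62 × 617.0 = 67.78 mGal
Simple Bouguer anomaly = -123.31 − (67.78) = -191.09 mGal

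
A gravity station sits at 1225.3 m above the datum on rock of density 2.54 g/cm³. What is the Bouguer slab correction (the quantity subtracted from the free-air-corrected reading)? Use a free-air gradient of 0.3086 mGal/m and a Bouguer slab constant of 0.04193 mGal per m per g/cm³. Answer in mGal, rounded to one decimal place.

Bouguer slab correction = 0.04193 × 2.54 × 1225.3 = 130.5 mGal

130.5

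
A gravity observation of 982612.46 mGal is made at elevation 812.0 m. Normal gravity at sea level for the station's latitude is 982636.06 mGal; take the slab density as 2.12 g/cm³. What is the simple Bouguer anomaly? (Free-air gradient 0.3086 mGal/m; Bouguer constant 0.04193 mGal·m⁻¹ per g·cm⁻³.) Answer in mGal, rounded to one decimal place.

Free-air correction = 0.3086 × 812.0 = 250.58 mGal
Free-air anomaly = 982612.46 − 982636.06 + (250.58) = 226.98 mGal
Bouguer slab correction = 0.04193 × 2.12 × 812.0 = 72.18 mGal
Simple Bouguer anomaly = 226.98 − (72.18) = 154.80 mGal

154.8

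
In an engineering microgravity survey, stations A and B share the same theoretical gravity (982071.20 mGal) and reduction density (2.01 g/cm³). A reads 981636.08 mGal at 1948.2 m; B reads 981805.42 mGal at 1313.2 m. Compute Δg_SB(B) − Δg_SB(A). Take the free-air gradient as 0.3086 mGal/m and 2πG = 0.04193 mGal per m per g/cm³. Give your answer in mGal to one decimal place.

Δg_SB(A) = 981636.08 − 982071.20 + 0.3086×1948.2 − 0.04193×2.01×1948.2 = 1.90 mGal
Δg_SB(B) = 981805.42 − 982071.20 + 0.3086×1313.2 − 0.04193×2.01×1313.2 = 28.80 mGal
Difference = 28.80 − (1.90) = 26.90 mGal

26.9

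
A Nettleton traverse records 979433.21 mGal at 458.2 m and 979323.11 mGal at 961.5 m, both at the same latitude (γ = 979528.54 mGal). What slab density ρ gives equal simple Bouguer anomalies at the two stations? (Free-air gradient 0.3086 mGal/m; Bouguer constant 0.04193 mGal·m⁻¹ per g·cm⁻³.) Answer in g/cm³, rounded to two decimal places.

Δg_obs = 979323.11 − 979433.21 = -110.10 mGal over Δh = 961.5 − 458.2 = 503.3 m
Equal Bouguer anomalies ⇒ Δg_obs + (0.3086 − 0.04193ρ)·Δh = 0
0.3086 − 0.04193ρ = −Δg_obs/Δh = 0.21876
ρ = (0.3086 − 0.21876) / 0.04193 = 2.14 g/cm³

2.14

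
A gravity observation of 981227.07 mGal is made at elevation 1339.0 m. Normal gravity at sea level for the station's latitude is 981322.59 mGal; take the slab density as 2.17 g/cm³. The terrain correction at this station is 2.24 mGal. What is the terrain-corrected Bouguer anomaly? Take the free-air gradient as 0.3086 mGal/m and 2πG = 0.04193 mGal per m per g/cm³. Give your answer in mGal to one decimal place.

Free-air correction = 0.3086 × 1339.0 = 413.22 mGal
Free-air anomaly = 981227.07 − 981322.59 + (413.22) = 317.70 mGal
Bouguer slab correction = 0.04193 × 2.17 × 1339.0 = 121.83 mGal
Simple Bouguer anomaly = 317.70 − (121.83) = 195.87 mGal
Complete Bouguer anomaly = 195.87 + 2.24 = 198.11 mGal

198.1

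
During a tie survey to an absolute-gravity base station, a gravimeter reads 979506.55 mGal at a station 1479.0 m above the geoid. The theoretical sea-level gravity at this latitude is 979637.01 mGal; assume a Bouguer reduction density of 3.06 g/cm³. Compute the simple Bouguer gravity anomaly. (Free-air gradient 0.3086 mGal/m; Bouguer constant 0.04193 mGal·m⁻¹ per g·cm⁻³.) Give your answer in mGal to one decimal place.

Free-air correction = 0.3086 × 1479.0 = 456.42 mGal
Free-air anomaly = 979506.55 − 979637.01 + (456.42) = 325.96 mGal
Bouguer slab correction = 0.04193 × 3.06 × 1479.0 = 189.76 mGal
Simple Bouguer anomaly = 325.96 − (189.76) = 136.20 mGal

136.2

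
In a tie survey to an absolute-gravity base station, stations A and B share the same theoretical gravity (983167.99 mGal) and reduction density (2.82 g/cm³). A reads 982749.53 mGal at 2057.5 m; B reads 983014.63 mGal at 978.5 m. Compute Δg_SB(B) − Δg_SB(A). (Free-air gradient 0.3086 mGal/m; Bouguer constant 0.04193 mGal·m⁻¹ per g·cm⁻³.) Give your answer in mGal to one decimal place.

Δg_SB(A) = 982749.53 − 983167.99 + 0.3086×2057.5 − 0.04193×2.82×2057.5 = -26.80 mGal
Δg_SB(B) = 983014.63 − 983167.99 + 0.3086×978.5 − 0.04193×2.82×978.5 = 32.90 mGal
Difference = 32.90 − (-26.80) = 59.70 mGal

59.7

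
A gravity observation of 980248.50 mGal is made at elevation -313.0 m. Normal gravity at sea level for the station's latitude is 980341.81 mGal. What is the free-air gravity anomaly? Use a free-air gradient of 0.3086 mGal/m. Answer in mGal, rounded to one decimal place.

Free-air correction = 0.3086 × -313.0 = -96.59 mGal
Free-air anomaly = 980248.50 − 980341.81 + (-96.59) = -189.90 mGal

-189.9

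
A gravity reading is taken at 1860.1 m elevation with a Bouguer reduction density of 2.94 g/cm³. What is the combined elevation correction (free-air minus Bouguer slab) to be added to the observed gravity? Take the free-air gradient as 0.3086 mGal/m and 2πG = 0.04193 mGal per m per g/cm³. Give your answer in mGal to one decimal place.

Combined gradient = 0.3086 − 0.04193 × 2.94 = 0.1853258 mGal/m
Combined elevation correction = 0.1853258 × 1860.1 = 344.7 mGal

344.7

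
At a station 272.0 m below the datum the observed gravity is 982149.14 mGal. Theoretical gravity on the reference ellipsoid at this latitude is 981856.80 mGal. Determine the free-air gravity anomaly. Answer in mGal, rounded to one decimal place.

Free-air correction = 0.3086 × -272.0 = -83.94 mGal
Free-air anomaly = 982149.14 − 981856.80 + (-83.94) = 208.40 mGal

208.4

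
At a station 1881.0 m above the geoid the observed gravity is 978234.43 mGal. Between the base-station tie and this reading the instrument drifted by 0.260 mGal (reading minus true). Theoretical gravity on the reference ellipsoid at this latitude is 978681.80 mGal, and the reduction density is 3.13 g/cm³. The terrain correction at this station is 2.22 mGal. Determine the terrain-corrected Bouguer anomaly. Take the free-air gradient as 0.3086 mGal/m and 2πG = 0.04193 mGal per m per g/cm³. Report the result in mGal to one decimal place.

-111.8

Drift-corrected reading = 978234.43 − (0.260) = 978234.170 mGal
Free-air correction = 0.3086 × 1881.0 = 580.48 mGal
Free-air anomaly = 978234.170 − 978681.80 + (580.48) = 132.850 mGal
Bouguer slab correction = 0.04193 × 3.13 × 1881.0 = 246.86 mGal
Simple Bouguer anomaly = 132.850 − (246.86) = -114.010 mGal
Complete Bouguer anomaly = -114.010 + 2.22 = -111.790 mGal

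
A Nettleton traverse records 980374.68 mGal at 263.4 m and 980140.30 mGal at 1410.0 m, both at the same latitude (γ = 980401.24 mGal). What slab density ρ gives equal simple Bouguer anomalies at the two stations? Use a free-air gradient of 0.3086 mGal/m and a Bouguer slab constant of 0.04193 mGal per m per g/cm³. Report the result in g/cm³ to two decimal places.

2.48

Δg_obs = 980140.30 − 980374.68 = -234.38 mGal over Δh = 1410.0 − 263.4 = 1146.6 m
Equal Bouguer anomalies ⇒ Δg_obs + (0.3086 − 0.04193ρ)·Δh = 0
0.3086 − 0.04193ρ = −Δg_obs/Δh = 0.20441
ρ = (0.3086 − 0.20441) / 0.04193 = 2.48 g/cm³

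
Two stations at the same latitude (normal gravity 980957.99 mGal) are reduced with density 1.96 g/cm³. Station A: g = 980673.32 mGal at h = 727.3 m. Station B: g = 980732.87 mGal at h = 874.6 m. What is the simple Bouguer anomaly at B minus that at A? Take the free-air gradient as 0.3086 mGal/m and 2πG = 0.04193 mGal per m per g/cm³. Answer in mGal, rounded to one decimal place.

Δg_SB(A) = 980673.32 − 980957.99 + 0.3086×727.3 − 0.04193×1.96×727.3 = -120.00 mGal
Δg_SB(B) = 980732.87 − 980957.99 + 0.3086×874.6 − 0.04193×1.96×874.6 = -27.10 mGal
Difference = -27.10 − (-120.00) = 92.90 mGal

92.9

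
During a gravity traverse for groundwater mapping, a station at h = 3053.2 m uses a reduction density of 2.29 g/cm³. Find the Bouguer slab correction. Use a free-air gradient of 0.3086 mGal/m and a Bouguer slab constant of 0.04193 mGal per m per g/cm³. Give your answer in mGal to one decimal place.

Bouguer slab correction = 0.04193 × 2.29 × 3053.2 = 293.2 mGal

293.2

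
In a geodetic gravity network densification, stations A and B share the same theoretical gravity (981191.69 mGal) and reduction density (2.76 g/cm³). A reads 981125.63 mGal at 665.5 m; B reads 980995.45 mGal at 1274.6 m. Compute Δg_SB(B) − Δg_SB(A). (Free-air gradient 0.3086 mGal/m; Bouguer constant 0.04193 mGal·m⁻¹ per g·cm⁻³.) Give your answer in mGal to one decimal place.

Δg_SB(A) = 981125.63 − 981191.69 + 0.3086×665.5 − 0.04193×2.76×665.5 = 62.30 mGal
Δg_SB(B) = 980995.45 − 981191.69 + 0.3086×1274.6 − 0.04193×2.76×1274.6 = 49.60 mGal
Difference = 49.60 − (62.30) = -12.70 mGal

-12.7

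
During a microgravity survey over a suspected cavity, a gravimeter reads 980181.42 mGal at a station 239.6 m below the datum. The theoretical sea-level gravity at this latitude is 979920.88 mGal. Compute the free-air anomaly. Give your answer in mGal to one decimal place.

Free-air correction = 0.3086 × -239.6 = -73.94 mGal
Free-air anomaly = 980181.42 − 979920.88 + (-73.94) = 186.60 mGal

186.6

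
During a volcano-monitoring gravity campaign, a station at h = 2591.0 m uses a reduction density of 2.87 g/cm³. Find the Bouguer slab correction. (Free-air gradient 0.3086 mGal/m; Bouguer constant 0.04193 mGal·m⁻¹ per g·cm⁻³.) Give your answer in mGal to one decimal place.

311.8

Bouguer slab correction = 0.04193 × 2.87 × 2591.0 = 311.8 mGal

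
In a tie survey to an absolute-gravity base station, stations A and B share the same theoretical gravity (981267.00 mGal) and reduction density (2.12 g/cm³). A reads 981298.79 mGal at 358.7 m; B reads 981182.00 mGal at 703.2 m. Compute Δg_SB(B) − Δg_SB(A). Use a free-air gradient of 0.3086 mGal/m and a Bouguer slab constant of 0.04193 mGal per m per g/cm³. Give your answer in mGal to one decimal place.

Δg_SB(A) = 981298.79 − 981267.00 + 0.3086×358.7 − 0.04193×2.12×358.7 = 110.60 mGal
Δg_SB(B) = 981182.00 − 981267.00 + 0.3086×703.2 − 0.04193×2.12×703.2 = 69.50 mGal
Difference = 69.50 − (110.60) = -41.10 mGal

-41.1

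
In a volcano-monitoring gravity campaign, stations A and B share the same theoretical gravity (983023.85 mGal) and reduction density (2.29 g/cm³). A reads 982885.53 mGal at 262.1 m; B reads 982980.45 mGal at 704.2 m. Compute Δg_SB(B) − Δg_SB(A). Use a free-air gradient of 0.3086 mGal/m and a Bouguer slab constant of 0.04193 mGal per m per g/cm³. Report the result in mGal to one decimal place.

188.9

Δg_SB(A) = 982885.53 − 983023.85 + 0.3086×262.1 − 0.04193×2.29×262.1 = -82.60 mGal
Δg_SB(B) = 982980.45 − 983023.85 + 0.3086×704.2 − 0.04193×2.29×704.2 = 106.30 mGal
Difference = 106.30 − (-82.60) = 188.90 mGal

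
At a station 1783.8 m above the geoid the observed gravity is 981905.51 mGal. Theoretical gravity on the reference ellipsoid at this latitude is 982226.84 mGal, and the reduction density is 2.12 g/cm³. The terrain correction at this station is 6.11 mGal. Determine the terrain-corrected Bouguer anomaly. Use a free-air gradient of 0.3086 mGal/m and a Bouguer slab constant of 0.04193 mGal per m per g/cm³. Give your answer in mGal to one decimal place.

76.7

Free-air correction = 0.3086 × 1783.8 = 550.48 mGal
Free-air anomaly = 981905.51 − 982226.84 + (550.48) = 229.15 mGal
Bouguer slab correction = 0.04193 × 2.12 × 1783.8 = 158.56 mGal
Simple Bouguer anomaly = 229.15 − (158.56) = 70.59 mGal
Complete Bouguer anomaly = 70.59 + 6.11 = 76.70 mGal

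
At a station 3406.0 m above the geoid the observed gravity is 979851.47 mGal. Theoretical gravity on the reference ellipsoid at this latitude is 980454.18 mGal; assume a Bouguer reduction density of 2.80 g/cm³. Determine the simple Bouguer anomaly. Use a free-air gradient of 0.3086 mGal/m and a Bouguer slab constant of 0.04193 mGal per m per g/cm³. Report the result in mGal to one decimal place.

Free-air correction = 0.3086 × 3406.0 = 1051.09 mGal
Free-air anomaly = 979851.47 − 980454.18 + (1051.09) = 448.38 mGal
Bouguer slab correction = 0.04193 × 2.80 × 3406.0 = 399.88 mGal
Simple Bouguer anomaly = 448.38 − (399.88) = 48.50 mGal

48.5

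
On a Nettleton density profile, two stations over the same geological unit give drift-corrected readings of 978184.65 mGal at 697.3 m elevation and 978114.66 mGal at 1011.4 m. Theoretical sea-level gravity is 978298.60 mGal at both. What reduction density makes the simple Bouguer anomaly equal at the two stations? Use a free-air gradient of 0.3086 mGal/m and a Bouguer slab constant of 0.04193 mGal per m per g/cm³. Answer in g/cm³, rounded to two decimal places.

2.05

Δg_obs = 978114.66 − 978184.65 = -69.99 mGal over Δh = 1011.4 − 697.3 = 314.1 m
Equal Bouguer anomalies ⇒ Δg_obs + (0.3086 − 0.04193ρ)·Δh = 0
0.3086 − 0.04193ρ = −Δg_obs/Δh = 0.22283
ρ = (0.3086 − 0.22283) / 0.04193 = 2.05 g/cm³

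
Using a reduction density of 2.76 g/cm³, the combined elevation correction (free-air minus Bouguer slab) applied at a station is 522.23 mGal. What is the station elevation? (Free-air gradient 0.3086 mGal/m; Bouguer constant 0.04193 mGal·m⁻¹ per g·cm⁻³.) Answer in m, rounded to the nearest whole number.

2708

Combined gradient = 0.3086 − 0.04193 × 2.76 = 0.1928732 mGal/m
h = 522.23 / 0.1928732 = 2707.63 m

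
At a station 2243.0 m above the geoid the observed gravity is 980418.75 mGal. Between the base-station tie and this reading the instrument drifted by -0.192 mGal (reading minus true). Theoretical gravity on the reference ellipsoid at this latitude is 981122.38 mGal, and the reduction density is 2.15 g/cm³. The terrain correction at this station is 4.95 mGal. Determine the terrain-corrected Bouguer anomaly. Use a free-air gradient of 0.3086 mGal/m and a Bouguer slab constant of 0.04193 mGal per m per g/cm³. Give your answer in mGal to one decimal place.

Drift-corrected reading = 980418.75 − (-0.192) = 980418.942 mGal
Free-air correction = 0.3086 × 2243.0 = 692.19 mGal
Free-air anomaly = 980418.942 − 981122.38 + (692.19) = -11.248 mGal
Bouguer slab correction = 0.04193 × 2.15 × 2243.0 = 202.21 mGal
Simple Bouguer anomaly = -11.248 − (202.21) = -213.458 mGal
Complete Bouguer anomaly = -213.458 + 4.95 = -208.508 mGal

-208.5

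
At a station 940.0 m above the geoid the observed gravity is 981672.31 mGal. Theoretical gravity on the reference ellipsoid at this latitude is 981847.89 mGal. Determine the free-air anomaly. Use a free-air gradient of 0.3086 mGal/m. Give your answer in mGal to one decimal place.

Free-air correction = 0.3086 × 940.0 = 290.08 mGal
Free-air anomaly = 981672.31 − 981847.89 + (290.08) = 114.50 mGal

114.5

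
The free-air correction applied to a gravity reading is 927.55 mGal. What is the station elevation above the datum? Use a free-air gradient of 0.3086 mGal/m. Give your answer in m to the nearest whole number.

3006

h = 927.55 / 0.3086 = 3005.67 m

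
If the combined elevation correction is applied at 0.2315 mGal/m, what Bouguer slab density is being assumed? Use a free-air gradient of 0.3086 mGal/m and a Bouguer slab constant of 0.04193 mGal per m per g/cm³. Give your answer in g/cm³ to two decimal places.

1.84

0.2315 = 0.3086 − 0.04193 × ρ
ρ = (0.3086 − 0.2315) / 0.04193 = 1.84 g/cm³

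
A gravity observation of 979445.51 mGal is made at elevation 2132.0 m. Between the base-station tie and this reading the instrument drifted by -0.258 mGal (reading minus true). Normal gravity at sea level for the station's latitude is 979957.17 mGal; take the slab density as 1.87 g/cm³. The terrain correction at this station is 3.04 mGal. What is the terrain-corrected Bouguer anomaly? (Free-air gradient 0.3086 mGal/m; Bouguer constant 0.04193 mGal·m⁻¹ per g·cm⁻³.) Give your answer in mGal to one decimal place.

-17.6

Drift-corrected reading = 979445.51 − (-0.258) = 979445.768 mGal
Free-air correction = 0.3086 × 2132.0 = 657.94 mGal
Free-air anomaly = 979445.768 − 979957.17 + (657.94) = 146.538 mGal
Bouguer slab correction = 0.04193 × 1.87 × 2132.0 = 167.17 mGal
Simple Bouguer anomaly = 146.538 − (167.17) = -20.632 mGal
Complete Bouguer anomaly = -20.632 + 3.04 = -17.592 mGal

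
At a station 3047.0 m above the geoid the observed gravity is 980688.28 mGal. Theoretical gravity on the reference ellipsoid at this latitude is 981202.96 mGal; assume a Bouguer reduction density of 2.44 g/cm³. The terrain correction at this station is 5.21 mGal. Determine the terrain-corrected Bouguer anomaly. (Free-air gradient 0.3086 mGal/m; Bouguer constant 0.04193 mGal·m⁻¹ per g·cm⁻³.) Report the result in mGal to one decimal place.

Free-air correction = 0.3086 × 3047.0 = 940.30 mGal
Free-air anomaly = 980688.28 − 981202.96 + (940.30) = 425.62 mGal
Bouguer slab correction = 0.04193 × 2.44 × 3047.0 = 311.74 mGal
Simple Bouguer anomaly = 425.62 − (311.74) = 113.88 mGal
Complete Bouguer anomaly = 113.88 + 5.21 = 119.09 mGal

119.1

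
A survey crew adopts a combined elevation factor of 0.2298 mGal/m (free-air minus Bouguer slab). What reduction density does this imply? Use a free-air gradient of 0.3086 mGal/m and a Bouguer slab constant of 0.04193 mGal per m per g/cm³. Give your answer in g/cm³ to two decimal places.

1.88

0.2298 = 0.3086 − 0.04193 × ρ
ρ = (0.3086 − 0.2298) / 0.04193 = 1.88 g/cm³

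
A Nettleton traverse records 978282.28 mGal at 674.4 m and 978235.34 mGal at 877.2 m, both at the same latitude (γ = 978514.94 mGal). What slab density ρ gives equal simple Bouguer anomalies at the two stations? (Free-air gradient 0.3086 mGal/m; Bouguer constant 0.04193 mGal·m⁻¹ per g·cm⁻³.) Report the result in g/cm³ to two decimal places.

Δg_obs = 978235.34 − 978282.28 = -46.94 mGal over Δh = 877.2 − 674.4 = 202.8 m
Equal Bouguer anomalies ⇒ Δg_obs + (0.3086 − 0.04193ρ)·Δh = 0
0.3086 − 0.04193ρ = −Δg_obs/Δh = 0.23146
ρ = (0.3086 − 0.23146) / 0.04193 = 1.84 g/cm³

1.84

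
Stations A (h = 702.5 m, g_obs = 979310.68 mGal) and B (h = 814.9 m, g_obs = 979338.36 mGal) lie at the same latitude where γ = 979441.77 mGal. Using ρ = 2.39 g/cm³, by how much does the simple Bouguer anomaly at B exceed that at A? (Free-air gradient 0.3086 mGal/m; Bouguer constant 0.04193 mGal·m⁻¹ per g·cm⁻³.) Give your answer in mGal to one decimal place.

51.1

Δg_SB(A) = 979310.68 − 979441.77 + 0.3086×702.5 − 0.04193×2.39×702.5 = 15.30 mGal
Δg_SB(B) = 979338.36 − 979441.77 + 0.3086×814.9 − 0.04193×2.39×814.9 = 66.40 mGal
Difference = 66.40 − (15.30) = 51.10 mGal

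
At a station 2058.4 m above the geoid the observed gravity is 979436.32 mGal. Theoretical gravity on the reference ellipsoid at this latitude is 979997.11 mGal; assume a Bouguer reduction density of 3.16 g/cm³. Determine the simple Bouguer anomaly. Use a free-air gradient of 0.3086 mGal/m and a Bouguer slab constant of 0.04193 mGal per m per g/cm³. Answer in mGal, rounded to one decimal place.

-198.3

Free-air correction = 0.3086 × 2058.4 = 635.22 mGal
Free-air anomaly = 979436.32 − 979997.11 + (635.22) = 74.43 mGal
Bouguer slab correction = 0.04193 × 3.16 × 2058.4 = 272.74 mGal
Simple Bouguer anomaly = 74.43 − (272.74) = -198.31 mGal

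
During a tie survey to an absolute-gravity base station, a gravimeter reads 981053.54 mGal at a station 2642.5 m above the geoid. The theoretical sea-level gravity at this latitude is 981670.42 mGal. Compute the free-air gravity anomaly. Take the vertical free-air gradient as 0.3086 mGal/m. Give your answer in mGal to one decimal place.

198.6

Free-air correction = 0.3086 × 2642.5 = 815.48 mGal
Free-air anomaly = 981053.54 − 981670.42 + (815.48) = 198.60 mGal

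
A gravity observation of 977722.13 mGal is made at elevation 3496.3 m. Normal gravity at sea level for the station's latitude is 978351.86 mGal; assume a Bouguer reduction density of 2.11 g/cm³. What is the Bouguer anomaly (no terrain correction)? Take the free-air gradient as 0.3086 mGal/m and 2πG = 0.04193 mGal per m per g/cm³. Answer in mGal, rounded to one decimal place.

139.9

Free-air correction = 0.3086 × 3496.3 = 1078.96 mGal
Free-air anomaly = 977722.13 − 978351.86 + (1078.96) = 449.23 mGal
Bouguer slab correction = 0.04193 × 2.11 × 3496.3 = 309.33 mGal
Simple Bouguer anomaly = 449.23 − (309.33) = 139.90 mGal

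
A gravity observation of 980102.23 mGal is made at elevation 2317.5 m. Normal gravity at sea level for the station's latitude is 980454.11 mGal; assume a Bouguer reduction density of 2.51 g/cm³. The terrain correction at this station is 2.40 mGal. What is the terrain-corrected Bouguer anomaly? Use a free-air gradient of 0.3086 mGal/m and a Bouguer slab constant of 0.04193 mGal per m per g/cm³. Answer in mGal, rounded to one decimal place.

121.8

Free-air correction = 0.3086 × 2317.5 = 715.18 mGal
Free-air anomaly = 980102.23 − 980454.11 + (715.18) = 363.30 mGal
Bouguer slab correction = 0.04193 × 2.51 × 2317.5 = 243.90 mGal
Simple Bouguer anomaly = 363.30 − (243.90) = 119.40 mGal
Complete Bouguer anomaly = 119.40 + 2.40 = 121.80 mGal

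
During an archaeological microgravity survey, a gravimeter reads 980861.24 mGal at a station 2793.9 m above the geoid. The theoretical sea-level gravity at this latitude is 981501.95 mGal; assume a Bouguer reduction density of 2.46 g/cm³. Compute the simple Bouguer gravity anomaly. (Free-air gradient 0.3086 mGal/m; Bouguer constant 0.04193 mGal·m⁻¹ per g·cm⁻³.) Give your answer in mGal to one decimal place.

Free-air correction = 0.3086 × 2793.9 = 862.20 mGal
Free-air anomaly = 980861.24 − 981501.95 + (862.20) = 221.49 mGal
Bouguer slab correction = 0.04193 × 2.46 × 2793.9 = 288.18 mGal
Simple Bouguer anomaly = 221.49 − (288.18) = -66.69 mGal

-66.7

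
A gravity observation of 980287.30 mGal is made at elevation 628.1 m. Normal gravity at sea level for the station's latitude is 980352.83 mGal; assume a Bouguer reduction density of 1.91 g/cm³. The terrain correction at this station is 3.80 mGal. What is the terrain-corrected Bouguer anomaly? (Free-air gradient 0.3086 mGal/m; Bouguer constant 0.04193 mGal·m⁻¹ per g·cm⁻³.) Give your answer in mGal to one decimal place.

81.8

Free-air correction = 0.3086 × 628.1 = 193.83 mGal
Free-air anomaly = 980287.30 − 980352.83 + (193.83) = 128.30 mGal
Bouguer slab correction = 0.04193 × 1.91 × 628.1 = 50.30 mGal
Simple Bouguer anomaly = 128.30 − (50.30) = 78.00 mGal
Complete Bouguer anomaly = 78.00 + 3.80 = 81.80 mGal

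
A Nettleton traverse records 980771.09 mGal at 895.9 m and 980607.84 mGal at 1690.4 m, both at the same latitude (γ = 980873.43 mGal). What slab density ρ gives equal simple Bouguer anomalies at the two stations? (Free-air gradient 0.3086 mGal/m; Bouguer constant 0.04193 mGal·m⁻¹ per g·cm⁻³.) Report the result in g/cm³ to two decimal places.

2.46

Δg_obs = 980607.84 − 980771.09 = -163.25 mGal over Δh = 1690.4 − 895.9 = 794.5 m
Equal Bouguer anomalies ⇒ Δg_obs + (0.3086 − 0.04193ρ)·Δh = 0
0.3086 − 0.04193ρ = −Δg_obs/Δh = 0.20548
ρ = (0.3086 − 0.20548) / 0.04193 = 2.46 g/cm³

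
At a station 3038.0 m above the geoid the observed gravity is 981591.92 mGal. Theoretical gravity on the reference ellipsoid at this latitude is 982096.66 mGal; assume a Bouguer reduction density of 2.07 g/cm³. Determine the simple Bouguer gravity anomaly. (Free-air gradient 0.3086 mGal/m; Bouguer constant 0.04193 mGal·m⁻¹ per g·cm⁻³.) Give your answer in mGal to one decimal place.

169.1

Free-air correction = 0.3086 × 3038.0 = 937.53 mGal
Free-air anomaly = 981591.92 − 982096.66 + (937.53) = 432.79 mGal
Bouguer slab correction = 0.04193 × 2.07 × 3038.0 = 263.68 mGal
Simple Bouguer anomaly = 432.79 − (263.68) = 169.11 mGal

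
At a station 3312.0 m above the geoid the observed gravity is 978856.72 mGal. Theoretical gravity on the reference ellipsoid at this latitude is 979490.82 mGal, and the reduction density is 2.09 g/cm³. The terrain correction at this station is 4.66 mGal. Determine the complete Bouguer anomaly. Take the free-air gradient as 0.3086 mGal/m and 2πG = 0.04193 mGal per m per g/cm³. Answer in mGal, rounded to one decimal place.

102.4

Free-air correction = 0.3086 × 3312.0 = 1022.08 mGal
Free-air anomaly = 978856.72 − 979490.82 + (1022.08) = 387.98 mGal
Bouguer slab correction = 0.04193 × 2.09 × 3312.0 = 290.24 mGal
Simple Bouguer anomaly = 387.98 − (290.24) = 97.74 mGal
Complete Bouguer anomaly = 97.74 + 4.66 = 102.40 mGal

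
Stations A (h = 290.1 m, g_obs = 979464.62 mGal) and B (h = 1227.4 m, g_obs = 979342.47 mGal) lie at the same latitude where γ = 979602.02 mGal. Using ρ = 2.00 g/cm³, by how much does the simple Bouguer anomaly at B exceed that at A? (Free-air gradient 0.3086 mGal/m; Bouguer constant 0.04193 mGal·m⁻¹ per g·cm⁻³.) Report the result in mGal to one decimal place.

88.5

Δg_SB(A) = 979464.62 − 979602.02 + 0.3086×290.1 − 0.04193×2.00×290.1 = -72.20 mGal
Δg_SB(B) = 979342.47 − 979602.02 + 0.3086×1227.4 − 0.04193×2.00×1227.4 = 16.30 mGal
Difference = 16.30 − (-72.20) = 88.50 mGal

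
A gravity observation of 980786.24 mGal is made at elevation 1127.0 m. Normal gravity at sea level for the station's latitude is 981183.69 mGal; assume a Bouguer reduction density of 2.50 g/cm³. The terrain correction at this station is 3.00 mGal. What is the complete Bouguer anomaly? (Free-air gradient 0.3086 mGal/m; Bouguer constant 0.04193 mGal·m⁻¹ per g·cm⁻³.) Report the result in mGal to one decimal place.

-164.8

Free-air correction = 0.3086 × 1127.0 = 347.79 mGal
Free-air anomaly = 980786.24 − 981183.69 + (347.79) = -49.66 mGal
Bouguer slab correction = 0.04193 × 2.50 × 1127.0 = 118.14 mGal
Simple Bouguer anomaly = -49.66 − (118.14) = -167.80 mGal
Complete Bouguer anomaly = -167.80 + 3.00 = -164.80 mGal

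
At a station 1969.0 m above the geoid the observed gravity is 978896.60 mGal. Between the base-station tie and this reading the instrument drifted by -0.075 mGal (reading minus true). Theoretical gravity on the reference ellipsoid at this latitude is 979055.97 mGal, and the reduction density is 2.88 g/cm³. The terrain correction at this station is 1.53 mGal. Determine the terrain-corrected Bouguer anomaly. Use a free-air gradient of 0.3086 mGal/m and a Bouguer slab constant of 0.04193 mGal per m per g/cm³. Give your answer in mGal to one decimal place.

Drift-corrected reading = 978896.60 − (-0.075) = 978896.675 mGal
Free-air correction = 0.3086 × 1969.0 = 607.63 mGal
Free-air anomaly = 978896.675 − 979055.97 + (607.63) = 448.335 mGal
Bouguer slab correction = 0.04193 × 2.88 × 1969.0 = 237.77 mGal
Simple Bouguer anomaly = 448.335 − (237.77) = 210.565 mGal
Complete Bouguer anomaly = 210.565 + 1.53 = 212.095 mGal

212.1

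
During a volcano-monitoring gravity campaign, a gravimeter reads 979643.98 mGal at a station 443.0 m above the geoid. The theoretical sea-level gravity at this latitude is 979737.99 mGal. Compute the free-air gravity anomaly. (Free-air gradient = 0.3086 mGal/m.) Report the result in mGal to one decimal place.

Free-air correction = 0.3086 × 443.0 = 136.71 mGal
Free-air anomaly = 979643.98 − 979737.99 + (136.71) = 42.70 mGal

42.7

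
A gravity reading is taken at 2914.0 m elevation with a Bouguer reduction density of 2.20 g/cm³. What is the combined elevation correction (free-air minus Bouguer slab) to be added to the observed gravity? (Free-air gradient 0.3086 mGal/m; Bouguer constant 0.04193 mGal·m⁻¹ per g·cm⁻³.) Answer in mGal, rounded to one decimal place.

Combined gradient = 0.3086 − 0.04193 × 2.20 = 0.2163540 mGal/m
Combined elevation correction = 0.2163540 × 2914.0 = 630.5 mGal

630.5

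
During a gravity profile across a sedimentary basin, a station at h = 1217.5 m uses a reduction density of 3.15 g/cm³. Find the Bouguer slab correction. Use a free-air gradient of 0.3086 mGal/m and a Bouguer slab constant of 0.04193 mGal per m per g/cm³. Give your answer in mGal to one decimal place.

Bouguer slab correction = 0.04193 × 3.15 × 1217.5 = 160.8 mGal

160.8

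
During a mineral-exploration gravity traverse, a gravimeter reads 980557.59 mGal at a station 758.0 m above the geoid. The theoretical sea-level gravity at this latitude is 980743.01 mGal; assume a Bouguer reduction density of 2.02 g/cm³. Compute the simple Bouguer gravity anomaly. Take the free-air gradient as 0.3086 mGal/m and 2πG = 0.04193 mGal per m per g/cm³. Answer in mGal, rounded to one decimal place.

Free-air correction = 0.3086 × 758.0 = 233.92 mGal
Free-air anomaly = 980557.59 − 980743.01 + (233.92) = 48.50 mGal
Bouguer slab correction = 0.04193 × 2.02 × 758.0 = 64.20 mGal
Simple Bouguer anomaly = 48.50 − (64.20) = -15.70 mGal

-15.7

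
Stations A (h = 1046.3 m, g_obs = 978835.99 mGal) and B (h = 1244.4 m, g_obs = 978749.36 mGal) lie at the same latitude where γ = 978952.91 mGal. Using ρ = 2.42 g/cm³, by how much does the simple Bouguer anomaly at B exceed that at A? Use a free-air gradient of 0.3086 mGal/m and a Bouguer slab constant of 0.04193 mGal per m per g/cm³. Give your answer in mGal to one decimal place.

-45.6

Δg_SB(A) = 978835.99 − 978952.91 + 0.3086×1046.3 − 0.04193×2.42×1046.3 = 99.80 mGal
Δg_SB(B) = 978749.36 − 978952.91 + 0.3086×1244.4 − 0.04193×2.42×1244.4 = 54.20 mGal
Difference = 54.20 − (99.80) = -45.60 mGal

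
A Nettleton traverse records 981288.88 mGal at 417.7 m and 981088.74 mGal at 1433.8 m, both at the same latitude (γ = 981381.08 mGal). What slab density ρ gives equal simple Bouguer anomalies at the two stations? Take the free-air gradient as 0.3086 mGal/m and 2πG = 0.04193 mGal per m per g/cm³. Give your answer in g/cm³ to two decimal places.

Δg_obs = 981088.74 − 981288.88 = -200.14 mGal over Δh = 1433.8 − 417.7 = 1016.1 m
Equal Bouguer anomalies ⇒ Δg_obs + (0.3086 − 0.04193ρ)·Δh = 0
0.3086 − 0.04193ρ = −Δg_obs/Δh = 0.19697
ρ = (0.3086 − 0.19697) / 0.04193 = 2.66 g/cm³

2.66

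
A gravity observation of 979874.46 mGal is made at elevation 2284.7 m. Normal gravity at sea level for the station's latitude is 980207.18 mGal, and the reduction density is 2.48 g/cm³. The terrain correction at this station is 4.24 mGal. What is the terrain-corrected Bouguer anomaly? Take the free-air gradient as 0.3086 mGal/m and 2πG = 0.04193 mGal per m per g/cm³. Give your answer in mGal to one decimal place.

139.0

Free-air correction = 0.3086 × 2284.7 = 705.06 mGal
Free-air anomaly = 979874.46 − 980207.18 + (705.06) = 372.34 mGal
Bouguer slab correction = 0.04193 × 2.48 × 2284.7 = 237.58 mGal
Simple Bouguer anomaly = 372.34 − (237.58) = 134.76 mGal
Complete Bouguer anomaly = 134.76 + 4.24 = 139.00 mGal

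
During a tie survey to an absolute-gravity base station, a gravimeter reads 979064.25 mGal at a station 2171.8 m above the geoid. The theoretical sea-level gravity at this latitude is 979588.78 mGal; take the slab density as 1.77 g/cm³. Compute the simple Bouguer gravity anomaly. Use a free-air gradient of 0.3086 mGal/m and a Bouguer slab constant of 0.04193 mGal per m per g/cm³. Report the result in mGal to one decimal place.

-15.5

Free-air correction = 0.3086 × 2171.8 = 670.22 mGal
Free-air anomaly = 979064.25 − 979588.78 + (670.22) = 145.69 mGal
Bouguer slab correction = 0.04193 × 1.77 × 2171.8 = 161.18 mGal
Simple Bouguer anomaly = 145.69 − (161.18) = -15.49 mGal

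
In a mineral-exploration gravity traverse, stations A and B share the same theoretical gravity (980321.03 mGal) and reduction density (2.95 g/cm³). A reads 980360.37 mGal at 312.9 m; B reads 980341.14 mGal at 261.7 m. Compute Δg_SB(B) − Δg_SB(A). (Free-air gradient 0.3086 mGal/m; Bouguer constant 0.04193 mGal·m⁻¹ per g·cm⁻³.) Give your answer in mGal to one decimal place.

-28.7

Δg_SB(A) = 980360.37 − 980321.03 + 0.3086×312.9 − 0.04193×2.95×312.9 = 97.20 mGal
Δg_SB(B) = 980341.14 − 980321.03 + 0.3086×261.7 − 0.04193×2.95×261.7 = 68.50 mGal
Difference = 68.50 − (97.20) = -28.70 mGal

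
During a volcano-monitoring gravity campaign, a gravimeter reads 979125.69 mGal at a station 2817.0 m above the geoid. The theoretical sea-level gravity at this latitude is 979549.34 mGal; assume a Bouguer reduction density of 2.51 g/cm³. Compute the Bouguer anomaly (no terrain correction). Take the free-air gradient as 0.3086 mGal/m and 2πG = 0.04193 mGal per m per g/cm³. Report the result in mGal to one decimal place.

Free-air correction = 0.3086 × 2817.0 = 869.33 mGal
Free-air anomaly = 979125.69 − 979549.34 + (869.33) = 445.68 mGal
Bouguer slab correction = 0.04193 × 2.51 × 2817.0 = 296.47 mGal
Simple Bouguer anomaly = 445.68 − (296.47) = 149.21 mGal

149.2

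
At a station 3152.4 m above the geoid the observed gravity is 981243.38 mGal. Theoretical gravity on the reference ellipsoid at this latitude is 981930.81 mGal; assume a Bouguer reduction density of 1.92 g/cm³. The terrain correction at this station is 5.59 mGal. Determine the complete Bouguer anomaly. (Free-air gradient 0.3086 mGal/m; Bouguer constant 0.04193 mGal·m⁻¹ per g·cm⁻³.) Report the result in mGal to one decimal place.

Free-air correction = 0.3086 × 3152.4 = 972.83 mGal
Free-air anomaly = 981243.38 − 981930.81 + (972.83) = 285.40 mGal
Bouguer slab correction = 0.04193 × 1.92 × 3152.4 = 253.79 mGal
Simple Bouguer anomaly = 285.40 − (253.79) = 31.61 mGal
Complete Bouguer anomaly = 31.61 + 5.59 = 37.20 mGal

37.2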